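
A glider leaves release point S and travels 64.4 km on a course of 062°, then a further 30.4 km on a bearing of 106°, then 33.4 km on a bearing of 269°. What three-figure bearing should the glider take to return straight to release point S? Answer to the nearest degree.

248°

Leg 1 (062°, 64.4 km): east 64.4 sin 62° = 56.86, north 64.4 cos 62° = 30.23
Leg 2 (106°, 30.4 km): east 30.4 sin 106° = 29.22, north 30.4 cos 106° = -8.38
Leg 3 (269°, 33.4 km): east 33.4 sin 269° = -33.39, north 33.4 cos 269° = -0.58
Net displacement: 52.69 east, 21.27 north. Direction back to start is (-52.69, -21.27): bearing = atan2(-52.69, -21.27) mod 360° = 248.02° ≈ 248°.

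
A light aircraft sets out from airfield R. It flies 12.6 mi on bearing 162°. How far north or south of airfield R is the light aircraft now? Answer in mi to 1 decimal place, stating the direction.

12.0 mi south

Leg 1 (162°, 12.6 mi): east 12.6 sin 162° = 3.89, north 12.6 cos 162° = -11.98
Net north component: -11.98 mi.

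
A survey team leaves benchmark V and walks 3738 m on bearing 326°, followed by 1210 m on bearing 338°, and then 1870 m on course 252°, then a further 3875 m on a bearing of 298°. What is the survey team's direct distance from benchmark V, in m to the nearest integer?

9476 m

Leg 1 (326°, 3738 m): east 3738 sin 326° = -2090.26, north 3738 cos 326° = 3098.94
Leg 2 (338°, 1210 m): east 1210 sin 338° = -453.27, north 1210 cos 338° = 1121.89
Leg 3 (252°, 1870 m): east 1870 sin 252° = -1778.48, north 1870 cos 252° = -577.86
Leg 4 (298°, 3875 m): east 3875 sin 298° = -3421.42, north 3875 cos 298° = 1819.20
Net: -7743.43 east, 5462.18 north. Distance = √((-7743.43)² + (5462.18)²) = 9476.083 m.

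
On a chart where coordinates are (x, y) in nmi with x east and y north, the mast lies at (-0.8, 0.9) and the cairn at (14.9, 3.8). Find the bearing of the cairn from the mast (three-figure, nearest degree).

Δeast = 14.9 − -0.8 = 15.70; Δnorth = 3.8 − 0.9 = 2.90.
Bearing = atan2(Δeast, Δnorth) mod 360° = 79.53° ≈ 080°.

080°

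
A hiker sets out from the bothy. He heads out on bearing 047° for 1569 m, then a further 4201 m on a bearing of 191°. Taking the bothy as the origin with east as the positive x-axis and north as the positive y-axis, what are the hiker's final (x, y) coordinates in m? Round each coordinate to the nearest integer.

Leg 1 (047°, 1569 m): east 1569 sin 47° = 1147.49, north 1569 cos 47° = 1070.06
Leg 2 (191°, 4201 m): east 4201 sin 191° = -801.59, north 4201 cos 191° = -4123.82
Summing: 345.91 m east, -3053.76 m north → (346, -3054).

(346, -3054)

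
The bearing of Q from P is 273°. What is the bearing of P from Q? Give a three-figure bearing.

Back-bearing = 273° − 180° = 093°.

093°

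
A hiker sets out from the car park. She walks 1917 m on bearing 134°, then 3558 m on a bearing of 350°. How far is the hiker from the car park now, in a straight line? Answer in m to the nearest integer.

2302 m

Leg 1 (134°, 1917 m): east 1917 sin 134° = 1378.97, north 1917 cos 134° = -1331.66
Leg 2 (350°, 3558 m): east 3558 sin 350° = -617.84, north 3558 cos 350° = 3503.95
Net: 761.13 east, 2172.29 north. Distance = √((761.13)² + (2172.29)²) = 2301.771 m.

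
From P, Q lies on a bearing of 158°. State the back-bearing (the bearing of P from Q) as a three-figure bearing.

Back-bearing = 158° + 180° = 338°.

338°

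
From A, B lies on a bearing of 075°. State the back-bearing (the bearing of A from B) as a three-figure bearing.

Back-bearing = 075° + 180° = 255°.

255°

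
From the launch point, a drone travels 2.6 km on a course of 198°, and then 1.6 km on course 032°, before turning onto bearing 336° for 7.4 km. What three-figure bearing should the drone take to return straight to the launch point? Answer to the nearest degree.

Leg 1 (198°, 2.6 km): east 2.6 sin 198° = -0.80, north 2.6 cos 198° = -2.47
Leg 2 (032°, 1.6 km): east 1.6 sin 32° = 0.85, north 1.6 cos 32° = 1.36
Leg 3 (336°, 7.4 km): east 7.4 sin 336° = -3.01, north 7.4 cos 336° = 6.76
Net displacement: -2.97 east, 5.64 north. Direction back to start is (2.97, -5.64): bearing = atan2(2.97, -5.64) mod 360° = 152.28° ≈ 152°.

152°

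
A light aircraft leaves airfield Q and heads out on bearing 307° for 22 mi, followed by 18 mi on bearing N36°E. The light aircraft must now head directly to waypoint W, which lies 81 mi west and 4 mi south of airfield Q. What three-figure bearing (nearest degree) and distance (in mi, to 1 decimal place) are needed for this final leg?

247°, 80.6 mi

Leg 1 (307°, 22 mi): east 22 sin 307° = -17.57, north 22 cos 307° = 13.24
Leg 2 (N36°E, 18 mi): east 18 sin 36° = 10.58, north 18 cos 36° = 14.56
Current position: (-6.99, 27.80). Target: (-81, -4). Remaining: Δeast = -74.01, Δnorth = -31.80.
Bearing = atan2(-74.01, -31.80) mod 360° = 246.75°; distance = √((-74.01)² + (-31.80)²) = 80.554 mi.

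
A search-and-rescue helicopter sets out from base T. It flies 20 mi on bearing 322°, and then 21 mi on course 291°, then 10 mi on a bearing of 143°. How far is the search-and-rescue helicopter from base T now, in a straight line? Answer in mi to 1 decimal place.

Leg 1 (322°, 20 mi): east 20 sin 322° = -12.31, north 20 cos 322° = 15.76
Leg 2 (291°, 21 mi): east 21 sin 291° = -19.61, north 21 cos 291° = 7.53
Leg 3 (143°, 10 mi): east 10 sin 143° = 6.02, north 10 cos 143° = -7.99
Net: -25.90 east, 15.30 north. Distance = √((-25.90)² + (15.30)²) = 30.082 mi.

30.1 mi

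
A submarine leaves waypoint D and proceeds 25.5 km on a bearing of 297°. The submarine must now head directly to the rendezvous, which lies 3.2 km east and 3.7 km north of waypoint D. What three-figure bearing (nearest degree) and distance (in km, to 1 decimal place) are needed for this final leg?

Leg 1 (297°, 25.5 km): east 25.5 sin 297° = -22.72, north 25.5 cos 297° = 11.58
Current position: (-22.72, 11.58). Target: (3.2, 3.7). Remaining: Δeast = 25.92, Δnorth = -7.88.
Bearing = atan2(25.92, -7.88) mod 360° = 106.90°; distance = √((25.92)² + (-7.88)²) = 27.091 km.

107°, 27.1 km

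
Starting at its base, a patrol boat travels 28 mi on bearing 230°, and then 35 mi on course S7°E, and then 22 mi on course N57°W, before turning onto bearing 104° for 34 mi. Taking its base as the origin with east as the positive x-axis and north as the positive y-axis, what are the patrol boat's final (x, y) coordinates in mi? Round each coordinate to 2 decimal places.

Leg 1 (230°, 28 mi): east 28 sin 230° = -21.45, north 28 cos 230° = -18.00
Leg 2 (S7°E, 35 mi): east 35 sin 173° = 4.27, north 35 cos 173° = -34.74
Leg 3 (N57°W, 22 mi): east 22 sin 303° = -18.45, north 22 cos 303° = 11.98
Leg 4 (104°, 34 mi): east 34 sin 104° = 32.99, north 34 cos 104° = -8.23
Summing: -2.64 mi east, -48.98 mi north → (-2.64, -48.98).

(-2.64, -48.98)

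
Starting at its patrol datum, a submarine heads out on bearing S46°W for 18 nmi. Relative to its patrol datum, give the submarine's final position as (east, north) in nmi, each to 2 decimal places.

Leg 1 (S46°W, 18 nmi): east 18 sin 226° = -12.95, north 18 cos 226° = -12.50
Summing: -12.95 nmi east, -12.50 nmi north → (-12.95, -12.50).

(-12.95, -12.50)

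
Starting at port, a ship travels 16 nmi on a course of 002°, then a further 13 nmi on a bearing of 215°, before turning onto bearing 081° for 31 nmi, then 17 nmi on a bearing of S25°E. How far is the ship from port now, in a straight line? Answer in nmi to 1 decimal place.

31.3 nmi

Leg 1 (002°, 16 nmi): east 16 sin 2° = 0.56, north 16 cos 2° = 15.99
Leg 2 (215°, 13 nmi): east 13 sin 215° = -7.46, north 13 cos 215° = -10.65
Leg 3 (081°, 31 nmi): east 31 sin 81° = 30.62, north 31 cos 81° = 4.85
Leg 4 (S25°E, 17 nmi): east 17 sin 155° = 7.18, north 17 cos 155° = -15.41
Net: 30.90 east, -5.22 north. Distance = √((30.90)² + (-5.22)²) = 31.342 nmi.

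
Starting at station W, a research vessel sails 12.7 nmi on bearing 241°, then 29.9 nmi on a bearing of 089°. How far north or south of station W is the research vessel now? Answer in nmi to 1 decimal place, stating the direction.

Leg 1 (241°, 12.7 nmi): east 12.7 sin 241° = -11.11, north 12.7 cos 241° = -6.16
Leg 2 (089°, 29.9 nmi): east 29.9 sin 89° = 29.90, north 29.9 cos 89° = 0.52
Net north component: -5.64 nmi.

5.6 nmi south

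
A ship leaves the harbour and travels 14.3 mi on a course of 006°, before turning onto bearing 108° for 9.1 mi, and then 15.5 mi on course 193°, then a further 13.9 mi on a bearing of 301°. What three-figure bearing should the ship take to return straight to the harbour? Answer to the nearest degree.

Leg 1 (006°, 14.3 mi): east 14.3 sin 6° = 1.49, north 14.3 cos 6° = 14.22
Leg 2 (108°, 9.1 mi): east 9.1 sin 108° = 8.65, north 9.1 cos 108° = -2.81
Leg 3 (193°, 15.5 mi): east 15.5 sin 193° = -3.49, north 15.5 cos 193° = -15.10
Leg 4 (301°, 13.9 mi): east 13.9 sin 301° = -11.91, north 13.9 cos 301° = 7.16
Net displacement: -5.25 east, 3.47 north. Direction back to start is (5.25, -3.47): bearing = atan2(5.25, -3.47) mod 360° = 123.42° ≈ 123°.

123°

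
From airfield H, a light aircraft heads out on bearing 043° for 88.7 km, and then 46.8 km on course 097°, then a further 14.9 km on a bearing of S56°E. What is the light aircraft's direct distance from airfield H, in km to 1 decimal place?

Leg 1 (043°, 88.7 km): east 88.7 sin 43° = 60.49, north 88.7 cos 43° = 64.87
Leg 2 (097°, 46.8 km): east 46.8 sin 97° = 46.45, north 46.8 cos 97° = -5.70
Leg 3 (S56°E, 14.9 km): east 14.9 sin 124° = 12.35, north 14.9 cos 124° = -8.33
Net: 119.30 east, 50.84 north. Distance = √((119.30)² + (50.84)²) = 129.677 km.

129.7 km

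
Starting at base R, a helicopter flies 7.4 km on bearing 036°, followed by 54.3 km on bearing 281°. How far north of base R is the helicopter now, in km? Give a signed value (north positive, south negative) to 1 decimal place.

16.3 km

Leg 1 (036°, 7.4 km): east 7.4 sin 36° = 4.35, north 7.4 cos 36° = 5.99
Leg 2 (281°, 54.3 km): east 54.3 sin 281° = -53.30, north 54.3 cos 281° = 10.36
Net north component: 16.35 km.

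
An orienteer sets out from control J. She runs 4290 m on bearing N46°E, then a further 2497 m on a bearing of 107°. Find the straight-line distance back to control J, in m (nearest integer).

Leg 1 (N46°E, 4290 m): east 4290 sin 46° = 3085.97, north 4290 cos 46° = 2980.08
Leg 2 (107°, 2497 m): east 2497 sin 107° = 2387.89, north 2497 cos 107° = -730.05
Net: 5473.86 east, 2250.03 north. Distance = √((5473.86)² + (2250.03)²) = 5918.260 m.

5918 m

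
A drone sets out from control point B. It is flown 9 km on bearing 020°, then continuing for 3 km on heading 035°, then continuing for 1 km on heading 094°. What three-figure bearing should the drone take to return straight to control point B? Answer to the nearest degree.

208°

Leg 1 (020°, 9 km): east 9 sin 20° = 3.08, north 9 cos 20° = 8.46
Leg 2 (035°, 3 km): east 3 sin 35° = 1.72, north 3 cos 35° = 2.46
Leg 3 (094°, 1 km): east 1 sin 94° = 1.00, north 1 cos 94° = -0.07
Net displacement: 5.80 east, 10.84 north. Direction back to start is (-5.80, -10.84): bearing = atan2(-5.80, -10.84) mod 360° = 208.12° ≈ 208°.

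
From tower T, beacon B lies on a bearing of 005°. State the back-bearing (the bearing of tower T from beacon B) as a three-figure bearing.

185°

Back-bearing = 005° + 180° = 185°.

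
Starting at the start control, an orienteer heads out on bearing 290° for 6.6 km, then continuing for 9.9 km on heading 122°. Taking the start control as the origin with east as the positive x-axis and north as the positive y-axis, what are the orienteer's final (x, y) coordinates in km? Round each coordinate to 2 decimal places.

(2.19, -2.99)

Leg 1 (290°, 6.6 km): east 6.6 sin 290° = -6.20, north 6.6 cos 290° = 2.26
Leg 2 (122°, 9.9 km): east 9.9 sin 122° = 8.40, north 9.9 cos 122° = -5.25
Summing: 2.19 km east, -2.99 km north → (2.19, -2.99).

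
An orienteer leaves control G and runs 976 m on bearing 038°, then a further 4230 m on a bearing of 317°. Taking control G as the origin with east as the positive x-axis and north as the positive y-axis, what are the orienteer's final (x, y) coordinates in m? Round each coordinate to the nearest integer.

(-2284, 3863)

Leg 1 (038°, 976 m): east 976 sin 38° = 600.89, north 976 cos 38° = 769.10
Leg 2 (317°, 4230 m): east 4230 sin 317° = -2884.85, north 4230 cos 317° = 3093.63
Summing: -2283.97 m east, 3862.72 m north → (-2284, 3863).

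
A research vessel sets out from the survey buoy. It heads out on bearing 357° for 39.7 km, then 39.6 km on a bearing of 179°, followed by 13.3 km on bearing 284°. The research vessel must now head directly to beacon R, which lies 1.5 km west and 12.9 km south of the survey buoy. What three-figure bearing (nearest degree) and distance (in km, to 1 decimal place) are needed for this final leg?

Leg 1 (357°, 39.7 km): east 39.7 sin 357° = -2.08, north 39.7 cos 357° = 39.65
Leg 2 (179°, 39.6 km): east 39.6 sin 179° = 0.69, north 39.6 cos 179° = -39.59
Leg 3 (284°, 13.3 km): east 13.3 sin 284° = -12.90, north 13.3 cos 284° = 3.22
Current position: (-14.29, 3.27). Target: (-1.5, -12.9). Remaining: Δeast = 12.79, Δnorth = -16.17.
Bearing = atan2(12.79, -16.17) mod 360° = 141.65°; distance = √((12.79)² + (-16.17)²) = 20.617 km.

142°, 20.6 km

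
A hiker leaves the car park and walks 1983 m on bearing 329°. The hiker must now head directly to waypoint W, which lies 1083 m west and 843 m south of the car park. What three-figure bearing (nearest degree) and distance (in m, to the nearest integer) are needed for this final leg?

Leg 1 (329°, 1983 m): east 1983 sin 329° = -1021.32, north 1983 cos 329° = 1699.76
Current position: (-1021.32, 1699.76). Target: (-1083, -843). Remaining: Δeast = -61.68, Δnorth = -2542.76.
Bearing = atan2(-61.68, -2542.76) mod 360° = 181.39°; distance = √((-61.68)² + (-2542.76)²) = 2543.511 m.

181°, 2544 m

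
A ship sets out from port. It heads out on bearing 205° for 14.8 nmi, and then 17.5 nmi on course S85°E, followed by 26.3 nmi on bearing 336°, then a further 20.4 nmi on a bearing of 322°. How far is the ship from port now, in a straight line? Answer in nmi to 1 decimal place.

27.9 nmi

Leg 1 (205°, 14.8 nmi): east 14.8 sin 205° = -6.25, north 14.8 cos 205° = -13.41
Leg 2 (S85°E, 17.5 nmi): east 17.5 sin 95° = 17.43, north 17.5 cos 95° = -1.53
Leg 3 (336°, 26.3 nmi): east 26.3 sin 336° = -10.70, north 26.3 cos 336° = 24.03
Leg 4 (322°, 20.4 nmi): east 20.4 sin 322° = -12.56, north 20.4 cos 322° = 16.08
Net: -12.08 east, 25.16 north. Distance = √((-12.08)² + (25.16)²) = 27.912 nmi.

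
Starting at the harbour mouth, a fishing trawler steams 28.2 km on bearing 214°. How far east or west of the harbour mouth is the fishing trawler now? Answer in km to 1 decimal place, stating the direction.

15.8 km west

Leg 1 (214°, 28.2 km): east 28.2 sin 214° = -15.77, north 28.2 cos 214° = -23.38
Net east component: -15.77 km.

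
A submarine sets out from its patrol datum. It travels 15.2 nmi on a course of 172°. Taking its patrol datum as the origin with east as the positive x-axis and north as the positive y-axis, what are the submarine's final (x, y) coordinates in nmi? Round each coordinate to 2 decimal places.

(2.12, -15.05)

Leg 1 (172°, 15.2 nmi): east 15.2 sin 172° = 2.12, north 15.2 cos 172° = -15.05
Summing: 2.12 nmi east, -15.05 nmi north → (2.12, -15.05).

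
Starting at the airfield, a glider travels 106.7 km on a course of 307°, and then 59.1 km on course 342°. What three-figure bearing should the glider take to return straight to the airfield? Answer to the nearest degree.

Leg 1 (307°, 106.7 km): east 106.7 sin 307° = -85.21, north 106.7 cos 307° = 64.21
Leg 2 (342°, 59.1 km): east 59.1 sin 342° = -18.26, north 59.1 cos 342° = 56.21
Net displacement: -103.48 east, 120.42 north. Direction back to start is (103.48, -120.42): bearing = atan2(103.48, -120.42) mod 360° = 139.33° ≈ 139°.

139°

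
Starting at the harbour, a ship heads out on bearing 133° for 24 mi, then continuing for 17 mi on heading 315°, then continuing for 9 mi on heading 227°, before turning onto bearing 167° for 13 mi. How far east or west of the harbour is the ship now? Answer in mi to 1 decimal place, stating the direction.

1.9 mi east

Leg 1 (133°, 24 mi): east 24 sin 133° = 17.55, north 24 cos 133° = -16.37
Leg 2 (315°, 17 mi): east 17 sin 315° = -12.02, north 17 cos 315° = 12.02
Leg 3 (227°, 9 mi): east 9 sin 227° = -6.58, north 9 cos 227° = -6.14
Leg 4 (167°, 13 mi): east 13 sin 167° = 2.92, north 13 cos 167° = -12.67
Net east component: 1.87 mi.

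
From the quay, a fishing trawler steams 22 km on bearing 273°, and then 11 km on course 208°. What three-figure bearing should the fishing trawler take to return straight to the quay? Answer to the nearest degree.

072°

Leg 1 (273°, 22 km): east 22 sin 273° = -21.97, north 22 cos 273° = 1.15
Leg 2 (208°, 11 km): east 11 sin 208° = -5.16, north 11 cos 208° = -9.71
Net displacement: -27.13 east, -8.56 north. Direction back to start is (27.13, 8.56): bearing = atan2(27.13, 8.56) mod 360° = 72.49° ≈ 072°.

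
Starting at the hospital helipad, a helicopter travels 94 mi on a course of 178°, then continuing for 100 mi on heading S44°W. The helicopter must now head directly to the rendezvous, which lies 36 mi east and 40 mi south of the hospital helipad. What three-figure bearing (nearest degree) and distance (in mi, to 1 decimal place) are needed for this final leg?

Leg 1 (178°, 94 mi): east 94 sin 178° = 3.28, north 94 cos 178° = -93.94
Leg 2 (S44°W, 100 mi): east 100 sin 224° = -69.47, north 100 cos 224° = -71.93
Current position: (-66.19, -165.88). Target: (36, -40). Remaining: Δeast = 102.19, Δnorth = 125.88.
Bearing = atan2(102.19, 125.88) mod 360° = 39.07°; distance = √((102.19)² + (125.88)²) = 162.132 mi.

039°, 162.1 mi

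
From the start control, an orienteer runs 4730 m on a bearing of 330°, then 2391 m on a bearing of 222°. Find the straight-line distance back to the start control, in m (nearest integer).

Leg 1 (330°, 4730 m): east 4730 sin 330° = -2365.00, north 4730 cos 330° = 4096.30
Leg 2 (222°, 2391 m): east 2391 sin 222° = -1599.89, north 2391 cos 222° = -1776.86
Net: -3964.89 east, 2319.44 north. Distance = √((-3964.89)² + (2319.44)²) = 4593.492 m.

4593 m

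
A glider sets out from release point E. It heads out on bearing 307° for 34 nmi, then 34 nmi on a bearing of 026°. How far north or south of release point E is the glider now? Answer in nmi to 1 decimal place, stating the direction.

51.0 nmi north

Leg 1 (307°, 34 nmi): east 34 sin 307° = -27.15, north 34 cos 307° = 20.46
Leg 2 (026°, 34 nmi): east 34 sin 26° = 14.90, north 34 cos 26° = 30.56
Net north component: 51.02 nmi.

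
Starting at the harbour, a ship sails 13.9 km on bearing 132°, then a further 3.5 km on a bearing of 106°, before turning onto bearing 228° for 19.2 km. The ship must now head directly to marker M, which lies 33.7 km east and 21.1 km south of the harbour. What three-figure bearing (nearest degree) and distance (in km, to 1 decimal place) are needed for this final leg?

Leg 1 (132°, 13.9 km): east 13.9 sin 132° = 10.33, north 13.9 cos 132° = -9.30
Leg 2 (106°, 3.5 km): east 3.5 sin 106° = 3.36, north 3.5 cos 106° = -0.96
Leg 3 (228°, 19.2 km): east 19.2 sin 228° = -14.27, north 19.2 cos 228° = -12.85
Current position: (-0.57, -23.11). Target: (33.7, -21.1). Remaining: Δeast = 34.27, Δnorth = 2.01.
Bearing = atan2(34.27, 2.01) mod 360° = 86.64°; distance = √((34.27)² + (2.01)²) = 34.333 km.

087°, 34.3 km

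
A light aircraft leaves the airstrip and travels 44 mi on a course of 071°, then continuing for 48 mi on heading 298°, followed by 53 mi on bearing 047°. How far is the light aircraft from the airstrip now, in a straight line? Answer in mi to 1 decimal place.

82.3 mi

Leg 1 (071°, 44 mi): east 44 sin 71° = 41.60, north 44 cos 71° = 14.32
Leg 2 (298°, 48 mi): east 48 sin 298° = -42.38, north 48 cos 298° = 22.53
Leg 3 (047°, 53 mi): east 53 sin 47° = 38.76, north 53 cos 47° = 36.15
Net: 37.98 east, 73.01 north. Distance = √((37.98)² + (73.01)²) = 82.295 mi.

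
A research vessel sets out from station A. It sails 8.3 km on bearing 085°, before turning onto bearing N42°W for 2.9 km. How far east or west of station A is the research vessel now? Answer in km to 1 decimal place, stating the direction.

Leg 1 (085°, 8.3 km): east 8.3 sin 85° = 8.27, north 8.3 cos 85° = 0.72
Leg 2 (N42°W, 2.9 km): east 2.9 sin 318° = -1.94, north 2.9 cos 318° = 2.16
Net east component: 6.33 km.

6.3 km east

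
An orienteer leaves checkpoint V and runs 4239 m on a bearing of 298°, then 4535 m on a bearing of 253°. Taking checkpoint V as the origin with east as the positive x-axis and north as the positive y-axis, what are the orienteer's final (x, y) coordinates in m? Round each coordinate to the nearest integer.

Leg 1 (298°, 4239 m): east 4239 sin 298° = -3742.81, north 4239 cos 298° = 1990.09
Leg 2 (253°, 4535 m): east 4535 sin 253° = -4336.84, north 4535 cos 253° = -1325.91
Summing: -8079.66 m east, 664.18 m north → (-8080, 664).

(-8080, 664)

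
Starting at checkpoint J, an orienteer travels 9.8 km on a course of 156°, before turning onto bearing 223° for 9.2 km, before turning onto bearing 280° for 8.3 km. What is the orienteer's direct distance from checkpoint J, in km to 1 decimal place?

17.7 km

Leg 1 (156°, 9.8 km): east 9.8 sin 156° = 3.99, north 9.8 cos 156° = -8.95
Leg 2 (223°, 9.2 km): east 9.2 sin 223° = -6.27, north 9.2 cos 223° = -6.73
Leg 3 (280°, 8.3 km): east 8.3 sin 280° = -8.17, north 8.3 cos 280° = 1.44
Net: -10.46 east, -14.24 north. Distance = √((-10.46)² + (-14.24)²) = 17.670 km.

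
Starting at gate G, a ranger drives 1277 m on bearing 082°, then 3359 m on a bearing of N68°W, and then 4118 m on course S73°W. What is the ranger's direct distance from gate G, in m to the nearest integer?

Leg 1 (082°, 1277 m): east 1277 sin 82° = 1264.57, north 1277 cos 82° = 177.72
Leg 2 (N68°W, 3359 m): east 3359 sin 292° = -3114.41, north 3359 cos 292° = 1258.30
Leg 3 (S73°W, 4118 m): east 4118 sin 253° = -3938.06, north 4118 cos 253° = -1203.99
Net: -5787.90 east, 232.04 north. Distance = √((-5787.90)² + (232.04)²) = 5792.551 m.

5793 m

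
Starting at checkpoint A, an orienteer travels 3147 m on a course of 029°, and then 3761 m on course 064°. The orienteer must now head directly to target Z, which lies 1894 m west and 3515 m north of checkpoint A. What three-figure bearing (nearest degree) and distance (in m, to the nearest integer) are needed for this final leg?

Leg 1 (029°, 3147 m): east 3147 sin 29° = 1525.70, north 3147 cos 29° = 2752.43
Leg 2 (064°, 3761 m): east 3761 sin 64° = 3380.36, north 3761 cos 64° = 1648.71
Current position: (4906.06, 4401.14). Target: (-1894, 3515). Remaining: Δeast = -6800.06, Δnorth = -886.14.
Bearing = atan2(-6800.06, -886.14) mod 360° = 262.58°; distance = √((-6800.06)² + (-886.14)²) = 6857.556 m.

263°, 6858 m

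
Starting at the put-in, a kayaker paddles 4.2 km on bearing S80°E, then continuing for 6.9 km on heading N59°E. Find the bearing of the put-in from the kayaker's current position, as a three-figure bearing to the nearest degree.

254°

Leg 1 (S80°E, 4.2 km): east 4.2 sin 100° = 4.14, north 4.2 cos 100° = -0.73
Leg 2 (N59°E, 6.9 km): east 6.9 sin 59° = 5.91, north 6.9 cos 59° = 3.55
Net displacement: 10.05 east, 2.82 north. Direction back to start is (-10.05, -2.82): bearing = atan2(-10.05, -2.82) mod 360° = 254.30° ≈ 254°.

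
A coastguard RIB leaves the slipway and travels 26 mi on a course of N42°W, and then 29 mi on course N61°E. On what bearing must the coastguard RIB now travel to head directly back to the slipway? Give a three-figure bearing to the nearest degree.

193°

Leg 1 (N42°W, 26 mi): east 26 sin 318° = -17.40, north 26 cos 318° = 19.32
Leg 2 (N61°E, 29 mi): east 29 sin 61° = 25.36, north 29 cos 61° = 14.06
Net displacement: 7.97 east, 33.38 north. Direction back to start is (-7.97, -33.38): bearing = atan2(-7.97, -33.38) mod 360° = 193.42° ≈ 193°.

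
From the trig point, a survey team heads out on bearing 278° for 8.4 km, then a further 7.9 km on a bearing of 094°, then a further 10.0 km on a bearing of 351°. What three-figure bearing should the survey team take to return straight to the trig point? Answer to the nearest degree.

Leg 1 (278°, 8.4 km): east 8.4 sin 278° = -8.32, north 8.4 cos 278° = 1.17
Leg 2 (094°, 7.9 km): east 7.9 sin 94° = 7.88, north 7.9 cos 94° = -0.55
Leg 3 (351°, 10.0 km): east 10.0 sin 351° = -1.56, north 10.0 cos 351° = 9.88
Net displacement: -2.00 east, 10.49 north. Direction back to start is (2.00, -10.49): bearing = atan2(2.00, -10.49) mod 360° = 169.20° ≈ 169°.

169°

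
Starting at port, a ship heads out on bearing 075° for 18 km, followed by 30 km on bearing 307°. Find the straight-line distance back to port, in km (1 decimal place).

Leg 1 (075°, 18 km): east 18 sin 75° = 17.39, north 18 cos 75° = 4.66
Leg 2 (307°, 30 km): east 30 sin 307° = -23.96, north 30 cos 307° = 18.05
Net: -6.57 east, 22.71 north. Distance = √((-6.57)² + (22.71)²) = 23.645 km.

23.6 km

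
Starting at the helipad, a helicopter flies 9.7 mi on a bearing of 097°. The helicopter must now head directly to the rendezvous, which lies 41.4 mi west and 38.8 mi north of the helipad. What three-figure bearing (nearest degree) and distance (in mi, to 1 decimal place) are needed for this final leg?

308°, 64.8 mi

Leg 1 (097°, 9.7 mi): east 9.7 sin 97° = 9.63, north 9.7 cos 97° = -1.18
Current position: (9.63, -1.18). Target: (-41.4, 38.8). Remaining: Δeast = -51.03, Δnorth = 39.98.
Bearing = atan2(-51.03, 39.98) mod 360° = 308.08°; distance = √((-51.03)² + (39.98)²) = 64.826 mi.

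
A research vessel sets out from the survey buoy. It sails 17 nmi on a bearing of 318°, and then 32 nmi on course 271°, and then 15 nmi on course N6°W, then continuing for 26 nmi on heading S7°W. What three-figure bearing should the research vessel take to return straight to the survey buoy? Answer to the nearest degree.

093°

Leg 1 (318°, 17 nmi): east 17 sin 318° = -11.38, north 17 cos 318° = 12.63
Leg 2 (271°, 32 nmi): east 32 sin 271° = -32.00, north 32 cos 271° = 0.56
Leg 3 (N6°W, 15 nmi): east 15 sin 354° = -1.57, north 15 cos 354° = 14.92
Leg 4 (S7°W, 26 nmi): east 26 sin 187° = -3.17, north 26 cos 187° = -25.81
Net displacement: -48.11 east, 2.30 north. Direction back to start is (48.11, -2.30): bearing = atan2(48.11, -2.30) mod 360° = 92.74° ≈ 093°.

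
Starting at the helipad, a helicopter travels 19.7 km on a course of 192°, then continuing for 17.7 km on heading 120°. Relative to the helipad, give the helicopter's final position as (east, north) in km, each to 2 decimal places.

(11.23, -28.12)

Leg 1 (192°, 19.7 km): east 19.7 sin 192° = -4.10, north 19.7 cos 192° = -19.27
Leg 2 (120°, 17.7 km): east 17.7 sin 120° = 15.33, north 17.7 cos 120° = -8.85
Summing: 11.23 km east, -28.12 km north → (11.23, -28.12).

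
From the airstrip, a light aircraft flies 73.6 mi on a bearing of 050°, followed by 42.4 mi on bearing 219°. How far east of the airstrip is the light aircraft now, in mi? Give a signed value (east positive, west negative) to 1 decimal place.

Leg 1 (050°, 73.6 mi): east 73.6 sin 50° = 56.38, north 73.6 cos 50° = 47.31
Leg 2 (219°, 42.4 mi): east 42.4 sin 219° = -26.68, north 42.4 cos 219° = -32.95
Net east component: 29.70 mi.

29.7 mi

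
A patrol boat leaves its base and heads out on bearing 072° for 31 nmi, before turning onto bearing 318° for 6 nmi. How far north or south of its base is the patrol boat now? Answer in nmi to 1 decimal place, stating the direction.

Leg 1 (072°, 31 nmi): east 31 sin 72° = 29.48, north 31 cos 72° = 9.58
Leg 2 (318°, 6 nmi): east 6 sin 318° = -4.01, north 6 cos 318° = 4.46
Net north component: 14.04 nmi.

14.0 nmi north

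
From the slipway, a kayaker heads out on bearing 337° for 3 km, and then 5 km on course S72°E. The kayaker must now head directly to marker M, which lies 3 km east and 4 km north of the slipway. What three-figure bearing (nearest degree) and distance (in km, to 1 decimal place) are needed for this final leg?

Leg 1 (337°, 3 km): east 3 sin 337° = -1.17, north 3 cos 337° = 2.76
Leg 2 (S72°E, 5 km): east 5 sin 108° = 4.76, north 5 cos 108° = -1.55
Current position: (3.58, 1.22). Target: (3, 4). Remaining: Δeast = -0.58, Δnorth = 2.78.
Bearing = atan2(-0.58, 2.78) mod 360° = 348.17°; distance = √((-0.58)² + (2.78)²) = 2.844 km.

348°, 2.8 km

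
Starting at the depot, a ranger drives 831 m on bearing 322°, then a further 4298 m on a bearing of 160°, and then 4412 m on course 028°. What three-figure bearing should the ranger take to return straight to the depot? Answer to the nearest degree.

260°

Leg 1 (322°, 831 m): east 831 sin 322° = -511.61, north 831 cos 322° = 654.84
Leg 2 (160°, 4298 m): east 4298 sin 160° = 1470.00, north 4298 cos 160° = -4038.80
Leg 3 (028°, 4412 m): east 4412 sin 28° = 2071.31, north 4412 cos 28° = 3895.56
Net displacement: 3029.70 east, 511.60 north. Direction back to start is (-3029.70, -511.60): bearing = atan2(-3029.70, -511.60) mod 360° = 260.42° ≈ 260°.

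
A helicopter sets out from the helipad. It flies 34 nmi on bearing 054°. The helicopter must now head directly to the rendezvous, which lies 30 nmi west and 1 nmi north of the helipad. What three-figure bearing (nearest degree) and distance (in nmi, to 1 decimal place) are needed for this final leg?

Leg 1 (054°, 34 nmi): east 34 sin 54° = 27.51, north 34 cos 54° = 19.98
Current position: (27.51, 19.98). Target: (-30, 1). Remaining: Δeast = -57.51, Δnorth = -18.98.
Bearing = atan2(-57.51, -18.98) mod 360° = 251.73°; distance = √((-57.51)² + (-18.98)²) = 60.559 nmi.

252°, 60.6 nmi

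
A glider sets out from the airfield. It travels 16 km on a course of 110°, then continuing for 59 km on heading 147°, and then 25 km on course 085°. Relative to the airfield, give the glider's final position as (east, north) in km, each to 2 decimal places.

(72.07, -52.77)

Leg 1 (110°, 16 km): east 16 sin 110° = 15.04, north 16 cos 110° = -5.47
Leg 2 (147°, 59 km): east 59 sin 147° = 32.13, north 59 cos 147° = -49.48
Leg 3 (085°, 25 km): east 25 sin 85° = 24.90, north 25 cos 85° = 2.18
Summing: 72.07 km east, -52.77 km north → (72.07, -52.77).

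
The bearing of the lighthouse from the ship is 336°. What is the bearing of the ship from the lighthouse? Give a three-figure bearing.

156°

Back-bearing = 336° − 180° = 156°.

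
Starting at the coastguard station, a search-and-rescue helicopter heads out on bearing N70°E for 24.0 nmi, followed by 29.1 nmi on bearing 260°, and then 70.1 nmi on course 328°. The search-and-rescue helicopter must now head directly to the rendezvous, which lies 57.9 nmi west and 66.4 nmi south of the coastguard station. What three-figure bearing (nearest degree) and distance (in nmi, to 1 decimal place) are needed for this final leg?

Leg 1 (N70°E, 24.0 nmi): east 24.0 sin 70° = 22.55, north 24.0 cos 70° = 8.21
Leg 2 (260°, 29.1 nmi): east 29.1 sin 260° = -28.66, north 29.1 cos 260° = -5.05
Leg 3 (328°, 70.1 nmi): east 70.1 sin 328° = -37.15, north 70.1 cos 328° = 59.45
Current position: (-43.25, 62.60). Target: (-57.9, -66.4). Remaining: Δeast = -14.65, Δnorth = -129.00.
Bearing = atan2(-14.65, -129.00) mod 360° = 186.48°; distance = √((-14.65)² + (-129.00)²) = 129.832 nmi.

186°, 129.8 nmi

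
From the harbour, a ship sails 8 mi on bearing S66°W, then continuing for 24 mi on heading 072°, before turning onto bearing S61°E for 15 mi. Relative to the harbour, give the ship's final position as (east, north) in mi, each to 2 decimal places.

(28.64, -3.11)

Leg 1 (S66°W, 8 mi): east 8 sin 246° = -7.31, north 8 cos 246° = -3.25
Leg 2 (072°, 24 mi): east 24 sin 72° = 22.83, north 24 cos 72° = 7.42
Leg 3 (S61°E, 15 mi): east 15 sin 119° = 13.12, north 15 cos 119° = -7.27
Summing: 28.64 mi east, -3.11 mi north → (28.64, -3.11).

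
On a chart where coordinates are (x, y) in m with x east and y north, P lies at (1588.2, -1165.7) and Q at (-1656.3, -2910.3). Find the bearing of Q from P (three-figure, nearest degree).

242°

Δeast = -1656.3 − 1588.2 = -3244.50; Δnorth = -2910.3 − -1165.7 = -1744.60.
Bearing = atan2(Δeast, Δnorth) mod 360° = 241.73° ≈ 242°.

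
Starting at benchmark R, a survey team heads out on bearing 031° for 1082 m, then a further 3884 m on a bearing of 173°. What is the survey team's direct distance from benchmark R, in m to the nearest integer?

3104 m

Leg 1 (031°, 1082 m): east 1082 sin 31° = 557.27, north 1082 cos 31° = 927.46
Leg 2 (173°, 3884 m): east 3884 sin 173° = 473.34, north 3884 cos 173° = -3855.05
Net: 1030.61 east, -2927.59 north. Distance = √((1030.61)² + (-2927.59)²) = 3103.702 m.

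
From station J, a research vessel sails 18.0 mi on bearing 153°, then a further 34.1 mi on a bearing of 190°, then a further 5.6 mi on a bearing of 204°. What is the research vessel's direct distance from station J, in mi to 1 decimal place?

Leg 1 (153°, 18.0 mi): east 18.0 sin 153° = 8.17, north 18.0 cos 153° = -16.04
Leg 2 (190°, 34.1 mi): east 34.1 sin 190° = -5.92, north 34.1 cos 190° = -33.58
Leg 3 (204°, 5.6 mi): east 5.6 sin 204° = -2.28, north 5.6 cos 204° = -5.12
Net: -0.03 east, -54.74 north. Distance = √((-0.03)² + (-54.74)²) = 54.736 mi.

54.7 mi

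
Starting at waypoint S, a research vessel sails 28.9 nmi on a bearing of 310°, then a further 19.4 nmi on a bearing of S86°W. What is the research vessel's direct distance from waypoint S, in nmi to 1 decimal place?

Leg 1 (310°, 28.9 nmi): east 28.9 sin 310° = -22.14, north 28.9 cos 310° = 18.58
Leg 2 (S86°W, 19.4 nmi): east 19.4 sin 266° = -19.35, north 19.4 cos 266° = -1.35
Net: -41.49 east, 17.22 north. Distance = √((-41.49)² + (17.22)²) = 44.924 nmi.

44.9 nmi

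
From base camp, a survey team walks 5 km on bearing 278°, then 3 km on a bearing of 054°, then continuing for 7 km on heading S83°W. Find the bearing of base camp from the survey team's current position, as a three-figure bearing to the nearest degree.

100°

Leg 1 (278°, 5 km): east 5 sin 278° = -4.95, north 5 cos 278° = 0.70
Leg 2 (054°, 3 km): east 3 sin 54° = 2.43, north 3 cos 54° = 1.76
Leg 3 (S83°W, 7 km): east 7 sin 263° = -6.95, north 7 cos 263° = -0.85
Net displacement: -9.47 east, 1.61 north. Direction back to start is (9.47, -1.61): bearing = atan2(9.47, -1.61) mod 360° = 99.62° ≈ 100°.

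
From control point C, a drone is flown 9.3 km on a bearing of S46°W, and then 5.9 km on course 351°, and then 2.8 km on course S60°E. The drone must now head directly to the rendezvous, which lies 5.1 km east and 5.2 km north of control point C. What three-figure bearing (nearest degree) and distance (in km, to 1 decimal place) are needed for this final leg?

Leg 1 (S46°W, 9.3 km): east 9.3 sin 226° = -6.69, north 9.3 cos 226° = -6.46
Leg 2 (351°, 5.9 km): east 5.9 sin 351° = -0.92, north 5.9 cos 351° = 5.83
Leg 3 (S60°E, 2.8 km): east 2.8 sin 120° = 2.42, north 2.8 cos 120° = -1.40
Current position: (-5.19, -2.03). Target: (5.1, 5.2). Remaining: Δeast = 10.29, Δnorth = 7.23.
Bearing = atan2(10.29, 7.23) mod 360° = 54.89°; distance = √((10.29)² + (7.23)²) = 12.576 km.

055°, 12.6 km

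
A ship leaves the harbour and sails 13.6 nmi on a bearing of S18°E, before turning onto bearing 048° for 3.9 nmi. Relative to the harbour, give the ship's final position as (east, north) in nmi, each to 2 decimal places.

Leg 1 (S18°E, 13.6 nmi): east 13.6 sin 162° = 4.20, north 13.6 cos 162° = -12.93
Leg 2 (048°, 3.9 nmi): east 3.9 sin 48° = 2.90, north 3.9 cos 48° = 2.61
Summing: 7.10 nmi east, -10.32 nmi north → (7.10, -10.32).

(7.10, -10.32)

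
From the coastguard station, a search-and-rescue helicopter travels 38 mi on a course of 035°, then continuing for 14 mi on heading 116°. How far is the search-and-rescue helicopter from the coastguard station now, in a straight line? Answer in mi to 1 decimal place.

Leg 1 (035°, 38 mi): east 38 sin 35° = 21.80, north 38 cos 35° = 31.13
Leg 2 (116°, 14 mi): east 14 sin 116° = 12.58, north 14 cos 116° = -6.14
Net: 34.38 east, 24.99 north. Distance = √((34.38)² + (24.99)²) = 42.502 mi.

42.5 mi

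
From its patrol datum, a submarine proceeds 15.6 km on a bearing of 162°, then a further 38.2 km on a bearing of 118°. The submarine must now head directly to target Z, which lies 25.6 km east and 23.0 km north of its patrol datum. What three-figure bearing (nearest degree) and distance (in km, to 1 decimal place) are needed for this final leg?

Leg 1 (162°, 15.6 km): east 15.6 sin 162° = 4.82, north 15.6 cos 162° = -14.84
Leg 2 (118°, 38.2 km): east 38.2 sin 118° = 33.73, north 38.2 cos 118° = -17.93
Current position: (38.55, -32.77). Target: (25.6, 23.0). Remaining: Δeast = -12.95, Δnorth = 55.77.
Bearing = atan2(-12.95, 55.77) mod 360° = 346.93°; distance = √((-12.95)² + (55.77)²) = 57.254 km.

347°, 57.3 km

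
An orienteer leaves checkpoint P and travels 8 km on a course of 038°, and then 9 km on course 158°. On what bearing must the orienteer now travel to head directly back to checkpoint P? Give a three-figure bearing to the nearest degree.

284°

Leg 1 (038°, 8 km): east 8 sin 38° = 4.93, north 8 cos 38° = 6.30
Leg 2 (158°, 9 km): east 9 sin 158° = 3.37, north 9 cos 158° = -8.34
Net displacement: 8.30 east, -2.04 north. Direction back to start is (-8.30, 2.04): bearing = atan2(-8.30, 2.04) mod 360° = 283.82° ≈ 284°.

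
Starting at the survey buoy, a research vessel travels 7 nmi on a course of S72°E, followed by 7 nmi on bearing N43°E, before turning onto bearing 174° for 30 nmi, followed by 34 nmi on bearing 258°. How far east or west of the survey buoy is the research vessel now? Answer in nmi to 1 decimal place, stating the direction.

18.7 nmi west

Leg 1 (S72°E, 7 nmi): east 7 sin 108° = 6.66, north 7 cos 108° = -2.16
Leg 2 (N43°E, 7 nmi): east 7 sin 43° = 4.77, north 7 cos 43° = 5.12
Leg 3 (174°, 30 nmi): east 30 sin 174° = 3.14, north 30 cos 174° = -29.84
Leg 4 (258°, 34 nmi): east 34 sin 258° = -33.26, north 34 cos 258° = -7.07
Net east component: -18.69 nmi.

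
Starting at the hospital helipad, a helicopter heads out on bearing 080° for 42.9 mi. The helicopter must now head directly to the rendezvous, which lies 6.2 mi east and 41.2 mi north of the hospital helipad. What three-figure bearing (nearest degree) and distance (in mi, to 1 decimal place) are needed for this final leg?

313°, 49.4 mi

Leg 1 (080°, 42.9 mi): east 42.9 sin 80° = 42.25, north 42.9 cos 80° = 7.45
Current position: (42.25, 7.45). Target: (6.2, 41.2). Remaining: Δeast = -36.05, Δnorth = 33.75.
Bearing = atan2(-36.05, 33.75) mod 360° = 313.11°; distance = √((-36.05)² + (33.75)²) = 49.382 mi.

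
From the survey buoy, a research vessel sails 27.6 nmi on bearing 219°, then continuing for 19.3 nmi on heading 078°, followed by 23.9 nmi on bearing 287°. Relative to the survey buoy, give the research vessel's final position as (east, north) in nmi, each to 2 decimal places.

(-21.35, -10.45)

Leg 1 (219°, 27.6 nmi): east 27.6 sin 219° = -17.37, north 27.6 cos 219° = -21.45
Leg 2 (078°, 19.3 nmi): east 19.3 sin 78° = 18.88, north 19.3 cos 78° = 4.01
Leg 3 (287°, 23.9 nmi): east 23.9 sin 287° = -22.86, north 23.9 cos 287° = 6.99
Summing: -21.35 nmi east, -10.45 nmi north → (-21.35, -10.45).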